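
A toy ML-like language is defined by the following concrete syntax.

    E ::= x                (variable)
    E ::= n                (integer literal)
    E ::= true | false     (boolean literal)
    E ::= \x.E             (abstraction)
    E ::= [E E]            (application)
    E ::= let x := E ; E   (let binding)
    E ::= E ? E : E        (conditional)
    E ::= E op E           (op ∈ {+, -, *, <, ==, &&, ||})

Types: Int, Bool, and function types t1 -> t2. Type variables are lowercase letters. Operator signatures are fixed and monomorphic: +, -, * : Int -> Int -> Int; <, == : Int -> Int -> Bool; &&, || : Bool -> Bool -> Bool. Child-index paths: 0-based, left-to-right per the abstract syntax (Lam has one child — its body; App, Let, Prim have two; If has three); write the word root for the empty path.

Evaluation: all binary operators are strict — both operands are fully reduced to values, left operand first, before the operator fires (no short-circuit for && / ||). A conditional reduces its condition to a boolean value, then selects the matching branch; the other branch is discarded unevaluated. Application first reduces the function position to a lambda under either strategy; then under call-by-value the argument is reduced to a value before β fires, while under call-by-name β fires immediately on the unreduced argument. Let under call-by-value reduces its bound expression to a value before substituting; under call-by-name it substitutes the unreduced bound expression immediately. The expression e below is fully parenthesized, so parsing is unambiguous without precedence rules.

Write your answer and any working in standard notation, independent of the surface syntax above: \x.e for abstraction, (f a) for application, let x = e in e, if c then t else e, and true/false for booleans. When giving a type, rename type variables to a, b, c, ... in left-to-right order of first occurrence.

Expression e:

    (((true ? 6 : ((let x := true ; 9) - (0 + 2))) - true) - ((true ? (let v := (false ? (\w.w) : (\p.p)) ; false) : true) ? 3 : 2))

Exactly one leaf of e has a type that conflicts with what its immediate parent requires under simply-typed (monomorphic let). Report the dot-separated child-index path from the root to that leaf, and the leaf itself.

Derivation:
  unify Bool ~ Bool
let x : Bool
  unify Int ~ Int
  unify Int ~ Int
  unify Int ~ Int
  unify Int ~ Int
  unify Int ~ Int
  unify Int ~ Int
  unify Bool ~ Int
  FAIL: mismatch Bool ~ Int

Answer: 0.1 : true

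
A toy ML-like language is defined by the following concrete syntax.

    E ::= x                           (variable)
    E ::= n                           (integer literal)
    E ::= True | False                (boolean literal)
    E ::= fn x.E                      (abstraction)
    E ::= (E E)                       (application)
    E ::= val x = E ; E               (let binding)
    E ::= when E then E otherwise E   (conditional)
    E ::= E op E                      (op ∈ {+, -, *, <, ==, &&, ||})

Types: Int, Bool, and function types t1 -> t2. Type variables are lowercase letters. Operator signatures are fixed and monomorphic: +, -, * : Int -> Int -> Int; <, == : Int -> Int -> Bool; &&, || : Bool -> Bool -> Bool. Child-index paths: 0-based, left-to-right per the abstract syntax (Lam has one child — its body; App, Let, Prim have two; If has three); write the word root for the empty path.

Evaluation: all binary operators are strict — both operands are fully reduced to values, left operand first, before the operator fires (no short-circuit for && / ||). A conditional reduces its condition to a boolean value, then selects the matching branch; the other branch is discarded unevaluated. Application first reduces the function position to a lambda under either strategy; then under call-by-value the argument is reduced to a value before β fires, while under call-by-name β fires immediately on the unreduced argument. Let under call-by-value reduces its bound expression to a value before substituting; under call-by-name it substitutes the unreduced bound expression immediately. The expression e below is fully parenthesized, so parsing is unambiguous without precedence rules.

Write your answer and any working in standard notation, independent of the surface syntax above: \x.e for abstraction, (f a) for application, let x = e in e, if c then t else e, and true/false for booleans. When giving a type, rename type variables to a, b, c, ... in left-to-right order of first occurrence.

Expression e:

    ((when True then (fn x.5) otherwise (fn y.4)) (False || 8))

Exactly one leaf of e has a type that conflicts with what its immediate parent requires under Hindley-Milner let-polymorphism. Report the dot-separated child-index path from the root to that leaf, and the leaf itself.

Answer: 1.1 : 8

Trace:
  unify Bool ~ Bool
\x._ : a -> Int
\y._ : b -> Int
  unify a -> Int ~ b -> Int
  unify a ~ b
  unify Int ~ Int
  unify Bool ~ Bool
  unify Int ~ Bool
  FAIL: mismatch Int ~ Bool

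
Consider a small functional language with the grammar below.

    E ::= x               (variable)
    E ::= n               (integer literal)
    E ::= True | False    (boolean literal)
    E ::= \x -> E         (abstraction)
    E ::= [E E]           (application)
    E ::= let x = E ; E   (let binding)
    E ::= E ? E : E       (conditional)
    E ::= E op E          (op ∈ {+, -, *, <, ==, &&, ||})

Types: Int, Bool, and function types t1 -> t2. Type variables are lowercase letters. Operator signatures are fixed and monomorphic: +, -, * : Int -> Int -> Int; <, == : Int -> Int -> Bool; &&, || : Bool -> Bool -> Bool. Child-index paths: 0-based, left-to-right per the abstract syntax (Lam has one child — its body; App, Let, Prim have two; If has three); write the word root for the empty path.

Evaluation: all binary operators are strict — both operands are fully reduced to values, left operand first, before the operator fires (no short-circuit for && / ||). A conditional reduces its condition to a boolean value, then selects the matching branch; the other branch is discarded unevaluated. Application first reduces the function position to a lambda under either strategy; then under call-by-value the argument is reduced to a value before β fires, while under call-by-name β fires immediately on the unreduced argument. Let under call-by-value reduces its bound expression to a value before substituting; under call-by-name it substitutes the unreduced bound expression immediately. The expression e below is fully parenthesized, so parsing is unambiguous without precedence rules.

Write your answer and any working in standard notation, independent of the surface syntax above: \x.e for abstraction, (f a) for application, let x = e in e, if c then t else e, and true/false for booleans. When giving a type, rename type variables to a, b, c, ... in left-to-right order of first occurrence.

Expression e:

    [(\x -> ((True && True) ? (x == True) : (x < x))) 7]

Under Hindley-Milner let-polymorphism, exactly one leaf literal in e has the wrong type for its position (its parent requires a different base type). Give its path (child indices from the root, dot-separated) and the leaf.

Working:
  unify Bool ~ Bool
  unify Bool ~ Bool
  unify Bool ~ Bool
x : a
  unify a ~ Int
  unify Bool ~ Int
  FAIL: mismatch Bool ~ Int

Answer: 0.0.1.1 : true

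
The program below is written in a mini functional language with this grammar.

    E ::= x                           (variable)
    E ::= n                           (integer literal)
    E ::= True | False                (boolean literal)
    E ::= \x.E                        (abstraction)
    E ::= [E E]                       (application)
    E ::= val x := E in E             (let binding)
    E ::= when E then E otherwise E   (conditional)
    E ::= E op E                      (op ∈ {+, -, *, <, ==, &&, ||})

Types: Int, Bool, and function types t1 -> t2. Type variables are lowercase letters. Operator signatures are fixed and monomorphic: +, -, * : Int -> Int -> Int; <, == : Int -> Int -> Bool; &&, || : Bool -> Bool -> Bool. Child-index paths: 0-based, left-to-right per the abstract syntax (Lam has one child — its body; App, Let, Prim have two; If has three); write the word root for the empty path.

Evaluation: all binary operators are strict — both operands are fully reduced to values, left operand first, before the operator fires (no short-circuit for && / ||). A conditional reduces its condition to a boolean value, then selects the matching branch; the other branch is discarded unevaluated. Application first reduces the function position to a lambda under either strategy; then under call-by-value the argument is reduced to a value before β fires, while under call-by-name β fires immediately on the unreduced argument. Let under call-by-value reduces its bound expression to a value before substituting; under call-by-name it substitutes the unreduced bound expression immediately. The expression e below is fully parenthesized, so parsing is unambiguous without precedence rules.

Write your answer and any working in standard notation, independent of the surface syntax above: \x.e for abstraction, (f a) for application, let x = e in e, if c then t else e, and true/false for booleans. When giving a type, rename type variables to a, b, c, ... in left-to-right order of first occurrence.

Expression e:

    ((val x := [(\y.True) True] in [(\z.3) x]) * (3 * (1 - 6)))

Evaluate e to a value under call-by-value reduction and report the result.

Answer: -45

Derivation:
step 0: ((let x = ((\y.true) true) in ((\z.3) x)) * (3 * (1 - 6)))
step 1: [beta@0.0] ((let x = true in ((\z.3) x)) * (3 * (1 - 6)))
step 2: [let@0] (((\z.3) true) * (3 * (1 - 6)))
step 3: [beta@0] (3 * (3 * (1 - 6)))
step 4: [delta@1.1] (3 * (3 * -5))
step 5: [delta@1] (3 * -15)
step 6: [delta@root] -45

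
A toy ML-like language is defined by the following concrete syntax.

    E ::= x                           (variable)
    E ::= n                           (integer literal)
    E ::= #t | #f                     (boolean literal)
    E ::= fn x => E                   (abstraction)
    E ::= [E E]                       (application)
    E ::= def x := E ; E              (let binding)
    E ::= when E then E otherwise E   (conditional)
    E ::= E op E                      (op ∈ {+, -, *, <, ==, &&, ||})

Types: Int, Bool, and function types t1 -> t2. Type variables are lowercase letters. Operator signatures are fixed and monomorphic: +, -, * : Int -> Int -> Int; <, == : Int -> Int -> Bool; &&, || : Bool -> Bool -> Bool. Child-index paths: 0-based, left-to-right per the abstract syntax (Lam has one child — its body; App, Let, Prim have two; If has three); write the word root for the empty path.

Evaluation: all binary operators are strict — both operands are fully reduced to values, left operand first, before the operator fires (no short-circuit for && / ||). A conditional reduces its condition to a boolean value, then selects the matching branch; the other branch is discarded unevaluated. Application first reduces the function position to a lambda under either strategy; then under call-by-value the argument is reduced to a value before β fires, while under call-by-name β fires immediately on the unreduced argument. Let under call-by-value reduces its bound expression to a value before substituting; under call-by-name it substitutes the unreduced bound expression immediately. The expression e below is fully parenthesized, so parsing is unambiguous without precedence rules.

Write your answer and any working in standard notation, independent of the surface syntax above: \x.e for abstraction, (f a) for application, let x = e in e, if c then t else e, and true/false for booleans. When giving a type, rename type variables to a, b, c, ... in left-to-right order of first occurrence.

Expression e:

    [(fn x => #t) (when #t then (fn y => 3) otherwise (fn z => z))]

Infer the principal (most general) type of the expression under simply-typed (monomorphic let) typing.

Answer: Bool

Working:
\x._ : a -> Bool
  unify Bool ~ Bool
\y._ : b -> Int
z : c
\z._ : c -> c
  unify b -> Int ~ c -> c
  unify b ~ c
  unify Int ~ c
  unify a -> Bool ~ (Int -> Int) -> d
  unify a ~ Int -> Int
  unify Bool ~ d
_ _ : Bool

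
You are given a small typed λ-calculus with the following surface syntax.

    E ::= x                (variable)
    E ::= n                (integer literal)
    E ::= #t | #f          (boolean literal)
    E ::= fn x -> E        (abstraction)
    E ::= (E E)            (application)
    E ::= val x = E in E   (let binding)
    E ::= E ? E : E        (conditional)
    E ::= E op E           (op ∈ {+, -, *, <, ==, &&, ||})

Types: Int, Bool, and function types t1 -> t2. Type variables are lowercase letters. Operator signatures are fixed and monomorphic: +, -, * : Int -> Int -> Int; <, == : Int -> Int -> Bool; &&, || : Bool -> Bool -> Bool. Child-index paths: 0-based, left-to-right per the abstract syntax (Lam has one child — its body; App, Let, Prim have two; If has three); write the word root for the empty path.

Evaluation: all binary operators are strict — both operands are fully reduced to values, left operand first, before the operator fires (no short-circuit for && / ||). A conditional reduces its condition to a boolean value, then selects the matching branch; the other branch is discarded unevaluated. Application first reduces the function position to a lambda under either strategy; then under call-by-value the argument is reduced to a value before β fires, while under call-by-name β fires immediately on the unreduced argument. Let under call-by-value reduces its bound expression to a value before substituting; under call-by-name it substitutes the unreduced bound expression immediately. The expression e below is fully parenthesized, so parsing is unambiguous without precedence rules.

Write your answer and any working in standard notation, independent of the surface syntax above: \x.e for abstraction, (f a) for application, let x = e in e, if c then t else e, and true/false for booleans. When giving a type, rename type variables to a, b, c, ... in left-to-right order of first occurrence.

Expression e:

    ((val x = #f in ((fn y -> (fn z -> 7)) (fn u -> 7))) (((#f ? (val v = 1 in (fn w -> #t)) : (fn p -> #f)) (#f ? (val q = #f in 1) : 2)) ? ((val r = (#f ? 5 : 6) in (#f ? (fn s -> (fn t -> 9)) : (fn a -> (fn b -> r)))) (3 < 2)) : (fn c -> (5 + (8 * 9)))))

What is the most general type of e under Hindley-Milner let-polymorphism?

Working:
let x : Bool
\z._ : b -> Int
\y._ : a -> b -> Int
\u._ : c -> Int
  unify a -> b -> Int ~ (c -> Int) -> d
  unify a ~ c -> Int
  unify b -> Int ~ d
_ _ : b -> Int
  unify Bool ~ Bool
let v : Int
\w._ : e -> Bool
\p._ : f -> Bool
  unify e -> Bool ~ f -> Bool
  unify e ~ f
  unify Bool ~ Bool
  unify Bool ~ Bool
let q : Bool
  unify Int ~ Int
  unify f -> Bool ~ Int -> g
  unify f ~ Int
  unify Bool ~ g
_ _ : Bool
  unify Bool ~ Bool
  unify Bool ~ Bool
  unify Int ~ Int
let r : Int
  unify Bool ~ Bool
\t._ : i -> Int
\s._ : h -> i -> Int
r : Int
\b._ : k -> Int
\a._ : j -> k -> Int
  unify h -> i -> Int ~ j -> k -> Int
  unify h ~ j
  unify i -> Int ~ k -> Int
  unify i ~ k
  unify Int ~ Int
  unify Int ~ Int
  unify Int ~ Int
  unify j -> k -> Int ~ Bool -> l
  unify j ~ Bool
  unify k -> Int ~ l
_ _ : k -> Int
  unify Int ~ Int
  unify Int ~ Int
  unify Int ~ Int
  unify Int ~ Int
\c._ : m -> Int
  unify k -> Int ~ m -> Int
  unify k ~ m
  unify Int ~ Int
  unify b -> Int ~ (m -> Int) -> n
  unify b ~ m -> Int
  unify Int ~ n
_ _ : Int

Answer: Int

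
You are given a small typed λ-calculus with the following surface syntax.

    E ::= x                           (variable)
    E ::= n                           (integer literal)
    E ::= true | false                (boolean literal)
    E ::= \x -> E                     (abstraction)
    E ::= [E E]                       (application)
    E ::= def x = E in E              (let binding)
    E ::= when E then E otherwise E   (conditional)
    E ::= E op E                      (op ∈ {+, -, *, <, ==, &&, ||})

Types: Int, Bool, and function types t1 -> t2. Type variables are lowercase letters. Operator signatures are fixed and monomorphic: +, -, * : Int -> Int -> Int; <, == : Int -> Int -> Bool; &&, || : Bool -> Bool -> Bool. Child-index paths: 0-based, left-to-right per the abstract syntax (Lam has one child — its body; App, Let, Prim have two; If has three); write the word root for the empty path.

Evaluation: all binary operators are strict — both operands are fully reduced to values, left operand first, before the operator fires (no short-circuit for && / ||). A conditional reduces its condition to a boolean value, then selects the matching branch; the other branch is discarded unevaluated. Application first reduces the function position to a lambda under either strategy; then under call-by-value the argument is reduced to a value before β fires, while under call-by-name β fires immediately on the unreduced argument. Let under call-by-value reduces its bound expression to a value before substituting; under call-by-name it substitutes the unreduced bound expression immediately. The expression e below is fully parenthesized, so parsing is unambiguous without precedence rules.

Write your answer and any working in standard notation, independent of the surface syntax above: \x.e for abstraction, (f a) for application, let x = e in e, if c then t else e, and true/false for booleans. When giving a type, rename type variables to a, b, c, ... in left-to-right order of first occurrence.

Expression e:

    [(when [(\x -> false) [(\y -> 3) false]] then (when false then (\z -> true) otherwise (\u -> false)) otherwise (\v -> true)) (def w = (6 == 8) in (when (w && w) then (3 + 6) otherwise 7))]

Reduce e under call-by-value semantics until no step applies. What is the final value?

Working:
step 0: ((if ((\x.false) ((\y.3) false)) then (if false then (\z.true) else (\u.false)) else (\v.true)) (let w = (6 == 8) in (if (w && w) then (3 + 6) else 7)))
step 1: [beta@0.0.1] ((if ((\x.false) 3) then (if false then (\z.true) else (\u.false)) else (\v.true)) (let w = (6 == 8) in (if (w && w) then (3 + 6) else 7)))
step 2: [beta@0.0] ((if false then (if false then (\z.true) else (\u.false)) else (\v.true)) (let w = (6 == 8) in (if (w && w) then (3 + 6) else 7)))
step 3: [if@0] ((\v.true) (let w = (6 == 8) in (if (w && w) then (3 + 6) else 7)))
step 4: [delta@1.0] ((\v.true) (let w = false in (if (w && w) then (3 + 6) else 7)))
step 5: [let@1] ((\v.true) (if (false && false) then (3 + 6) else 7))
step 6: [delta@1.0] ((\v.true) (if false then (3 + 6) else 7))
step 7: [if@1] ((\v.true) 7)
step 8: [beta@root] true

Answer: true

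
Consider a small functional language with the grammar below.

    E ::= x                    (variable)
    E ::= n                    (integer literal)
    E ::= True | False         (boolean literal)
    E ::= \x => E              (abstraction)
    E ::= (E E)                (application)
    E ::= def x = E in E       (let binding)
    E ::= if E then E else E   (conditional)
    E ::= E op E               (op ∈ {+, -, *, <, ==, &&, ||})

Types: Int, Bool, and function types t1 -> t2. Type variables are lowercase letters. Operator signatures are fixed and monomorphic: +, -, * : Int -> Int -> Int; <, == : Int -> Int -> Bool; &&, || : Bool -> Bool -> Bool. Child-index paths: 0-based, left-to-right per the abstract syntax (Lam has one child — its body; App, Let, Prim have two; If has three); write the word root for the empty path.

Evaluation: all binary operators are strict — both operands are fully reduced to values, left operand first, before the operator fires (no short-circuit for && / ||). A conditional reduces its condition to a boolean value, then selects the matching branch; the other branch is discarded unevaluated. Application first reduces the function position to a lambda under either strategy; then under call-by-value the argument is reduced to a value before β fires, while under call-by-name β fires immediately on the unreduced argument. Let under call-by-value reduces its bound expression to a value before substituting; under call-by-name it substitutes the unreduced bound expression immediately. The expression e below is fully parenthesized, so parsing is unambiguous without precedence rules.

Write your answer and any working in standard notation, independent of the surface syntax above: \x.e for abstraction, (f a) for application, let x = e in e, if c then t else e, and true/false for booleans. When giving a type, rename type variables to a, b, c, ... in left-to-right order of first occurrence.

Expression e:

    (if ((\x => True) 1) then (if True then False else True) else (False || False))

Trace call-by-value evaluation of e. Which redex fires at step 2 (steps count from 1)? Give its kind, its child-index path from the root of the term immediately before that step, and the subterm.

Answer: if at root : (if true then (if true then false else true) else (false || false))

Trace:
step 0: (if ((\x.true) 1) then (if true then false else true) else (false || false))
step 1: [beta@0] (if true then (if true then false else true) else (false || false))
step 2: [if@root] (if true then false else true)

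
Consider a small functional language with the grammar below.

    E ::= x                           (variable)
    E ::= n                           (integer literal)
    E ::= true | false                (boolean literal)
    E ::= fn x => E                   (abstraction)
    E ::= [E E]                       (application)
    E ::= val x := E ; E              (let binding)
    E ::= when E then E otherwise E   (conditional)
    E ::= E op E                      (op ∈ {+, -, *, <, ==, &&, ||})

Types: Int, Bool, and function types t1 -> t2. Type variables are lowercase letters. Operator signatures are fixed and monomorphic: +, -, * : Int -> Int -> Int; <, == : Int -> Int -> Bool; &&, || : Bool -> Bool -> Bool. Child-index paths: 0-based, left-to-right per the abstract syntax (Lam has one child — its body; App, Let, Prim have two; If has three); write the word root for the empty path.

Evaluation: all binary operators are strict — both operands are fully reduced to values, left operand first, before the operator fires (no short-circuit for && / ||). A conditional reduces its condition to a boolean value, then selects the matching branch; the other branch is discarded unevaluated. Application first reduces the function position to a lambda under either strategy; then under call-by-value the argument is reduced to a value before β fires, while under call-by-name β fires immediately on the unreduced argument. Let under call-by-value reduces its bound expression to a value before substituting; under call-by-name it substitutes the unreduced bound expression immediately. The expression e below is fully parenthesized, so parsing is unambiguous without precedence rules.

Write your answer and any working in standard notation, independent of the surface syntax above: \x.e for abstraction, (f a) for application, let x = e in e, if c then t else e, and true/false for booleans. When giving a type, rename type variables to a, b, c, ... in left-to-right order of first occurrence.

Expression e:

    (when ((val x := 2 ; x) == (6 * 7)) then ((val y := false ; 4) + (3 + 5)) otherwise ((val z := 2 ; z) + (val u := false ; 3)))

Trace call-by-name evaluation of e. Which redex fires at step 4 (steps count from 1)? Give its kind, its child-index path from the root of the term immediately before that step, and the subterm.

Derivation:
step 0: (if ((let x = 2 in x) == (6 * 7)) then ((let y = false in 4) + (3 + 5)) else ((let z = 2 in z) + (let u = false in 3)))
step 1: [let@0.0] (if (2 == (6 * 7)) then ((let y = false in 4) + (3 + 5)) else ((let z = 2 in z) + (let u = false in 3)))
step 2: [delta@0.1] (if (2 == 42) then ((let y = false in 4) + (3 + 5)) else ((let z = 2 in z) + (let u = false in 3)))
step 3: [delta@0] (if false then ((let y = false in 4) + (3 + 5)) else ((let z = 2 in z) + (let u = false in 3)))
step 4: [if@root] ((let z = 2 in z) + (let u = false in 3))

Answer: if at root : (if false then ((let y = false in 4) + (3 + 5)) else ((let z = 2 in z) + (let u = false in 3)))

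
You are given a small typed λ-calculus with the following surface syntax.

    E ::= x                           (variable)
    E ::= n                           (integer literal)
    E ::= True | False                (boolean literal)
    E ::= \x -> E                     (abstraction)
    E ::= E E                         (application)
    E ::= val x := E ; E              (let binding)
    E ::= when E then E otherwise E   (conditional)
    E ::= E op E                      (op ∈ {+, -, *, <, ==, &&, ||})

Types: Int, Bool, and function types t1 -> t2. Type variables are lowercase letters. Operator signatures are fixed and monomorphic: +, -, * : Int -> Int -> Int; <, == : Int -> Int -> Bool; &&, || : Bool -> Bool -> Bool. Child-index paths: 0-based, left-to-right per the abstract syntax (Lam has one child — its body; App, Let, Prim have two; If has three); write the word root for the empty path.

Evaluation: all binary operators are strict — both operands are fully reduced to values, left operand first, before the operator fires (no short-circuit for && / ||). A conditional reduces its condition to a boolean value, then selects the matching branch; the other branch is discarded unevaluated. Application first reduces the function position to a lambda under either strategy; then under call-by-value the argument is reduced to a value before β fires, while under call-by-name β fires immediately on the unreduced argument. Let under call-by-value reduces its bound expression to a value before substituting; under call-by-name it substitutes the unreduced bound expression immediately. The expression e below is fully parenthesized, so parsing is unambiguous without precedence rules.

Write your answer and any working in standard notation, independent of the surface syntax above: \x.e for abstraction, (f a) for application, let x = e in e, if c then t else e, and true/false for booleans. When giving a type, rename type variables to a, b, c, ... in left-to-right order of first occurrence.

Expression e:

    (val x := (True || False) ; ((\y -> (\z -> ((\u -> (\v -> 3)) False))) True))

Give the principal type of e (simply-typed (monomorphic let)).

Answer: a -> b -> Int

Working:
  unify Bool ~ Bool
  unify Bool ~ Bool
let x : Bool
\v._ : d -> Int
\u._ : c -> d -> Int
  unify c -> d -> Int ~ Bool -> e
  unify c ~ Bool
  unify d -> Int ~ e
_ _ : d -> Int
\z._ : b -> d -> Int
\y._ : a -> b -> d -> Int
  unify a -> b -> d -> Int ~ Bool -> f
  unify a ~ Bool
  unify b -> d -> Int ~ f
_ _ : b -> d -> Int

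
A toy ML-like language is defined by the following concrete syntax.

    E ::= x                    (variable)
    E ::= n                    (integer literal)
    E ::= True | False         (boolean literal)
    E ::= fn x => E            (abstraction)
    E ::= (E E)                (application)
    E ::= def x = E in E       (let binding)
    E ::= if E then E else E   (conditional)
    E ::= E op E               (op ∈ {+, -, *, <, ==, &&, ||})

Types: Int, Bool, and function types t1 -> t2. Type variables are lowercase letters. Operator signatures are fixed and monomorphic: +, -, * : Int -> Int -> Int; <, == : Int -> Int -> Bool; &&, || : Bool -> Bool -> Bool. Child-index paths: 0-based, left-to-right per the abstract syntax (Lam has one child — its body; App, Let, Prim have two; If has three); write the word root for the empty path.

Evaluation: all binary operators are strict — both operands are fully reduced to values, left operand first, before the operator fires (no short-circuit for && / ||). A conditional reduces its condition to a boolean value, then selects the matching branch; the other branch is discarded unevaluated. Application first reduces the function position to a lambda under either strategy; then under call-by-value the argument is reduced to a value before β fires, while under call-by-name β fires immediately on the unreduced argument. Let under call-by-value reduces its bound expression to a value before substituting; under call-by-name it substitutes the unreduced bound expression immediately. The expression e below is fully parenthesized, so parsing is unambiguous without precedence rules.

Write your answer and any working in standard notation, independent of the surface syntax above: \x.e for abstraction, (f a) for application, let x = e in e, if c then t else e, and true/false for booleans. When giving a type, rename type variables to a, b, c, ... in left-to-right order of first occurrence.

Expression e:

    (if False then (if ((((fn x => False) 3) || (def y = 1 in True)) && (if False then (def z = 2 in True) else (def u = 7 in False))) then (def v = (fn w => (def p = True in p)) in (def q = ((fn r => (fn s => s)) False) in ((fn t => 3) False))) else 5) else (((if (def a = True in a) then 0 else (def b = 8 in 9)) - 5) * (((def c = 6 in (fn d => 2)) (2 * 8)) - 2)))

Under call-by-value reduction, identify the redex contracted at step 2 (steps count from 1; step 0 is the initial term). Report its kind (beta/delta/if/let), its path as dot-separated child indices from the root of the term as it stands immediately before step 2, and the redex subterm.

Working:
step 0: (if false then (if ((((\x.false) 3) || (let y = 1 in true)) && (if false then (let z = 2 in true) else (let u = 7 in false))) then (let v = (\w.(let p = true in p)) in (let q = ((\r.(\s.s)) false) in ((\t.3) false))) else 5) else (((if (let a = true in a) then 0 else (let b = 8 in 9)) - 5) * (((let c = 6 in (\d.2)) (2 * 8)) - 2)))
step 1: [if@root] (((if (let a = true in a) then 0 else (let b = 8 in 9)) - 5) * (((let c = 6 in (\d.2)) (2 * 8)) - 2))
step 2: [let@0.0.0] (((if true then 0 else (let b = 8 in 9)) - 5) * (((let c = 6 in (\d.2)) (2 * 8)) - 2))

Answer: let at 0.0.0 : (let a = true in a)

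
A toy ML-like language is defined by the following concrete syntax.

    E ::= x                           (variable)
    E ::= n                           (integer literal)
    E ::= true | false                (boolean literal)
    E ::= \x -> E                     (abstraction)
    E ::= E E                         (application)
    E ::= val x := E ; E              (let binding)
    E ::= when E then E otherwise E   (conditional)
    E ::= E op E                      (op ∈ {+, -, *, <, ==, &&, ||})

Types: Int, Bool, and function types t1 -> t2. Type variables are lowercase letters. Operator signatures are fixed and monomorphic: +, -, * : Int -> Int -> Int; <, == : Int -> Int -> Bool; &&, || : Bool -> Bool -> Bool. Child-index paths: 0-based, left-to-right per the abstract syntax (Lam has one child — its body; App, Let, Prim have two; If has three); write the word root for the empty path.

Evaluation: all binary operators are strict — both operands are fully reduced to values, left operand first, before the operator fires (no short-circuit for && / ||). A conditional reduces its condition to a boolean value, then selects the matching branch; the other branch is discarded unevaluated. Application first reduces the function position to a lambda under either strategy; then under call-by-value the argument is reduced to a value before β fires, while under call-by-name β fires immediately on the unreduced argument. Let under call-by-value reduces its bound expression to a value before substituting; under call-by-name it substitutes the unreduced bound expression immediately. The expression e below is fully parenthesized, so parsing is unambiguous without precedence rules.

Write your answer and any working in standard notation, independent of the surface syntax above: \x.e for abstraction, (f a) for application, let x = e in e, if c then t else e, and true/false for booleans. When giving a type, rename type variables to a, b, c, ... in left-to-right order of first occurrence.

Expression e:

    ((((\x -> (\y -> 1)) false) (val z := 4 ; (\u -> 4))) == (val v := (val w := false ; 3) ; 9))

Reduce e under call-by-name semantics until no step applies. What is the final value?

Answer: false

Working:
step 0: ((((\x.(\y.1)) false) (let z = 4 in (\u.4))) == (let v = (let w = false in 3) in 9))
step 1: [beta@0.0] (((\y.1) (let z = 4 in (\u.4))) == (let v = (let w = false in 3) in 9))
step 2: [beta@0] (1 == (let v = (let w = false in 3) in 9))
step 3: [let@1] (1 == 9)
step 4: [delta@root] false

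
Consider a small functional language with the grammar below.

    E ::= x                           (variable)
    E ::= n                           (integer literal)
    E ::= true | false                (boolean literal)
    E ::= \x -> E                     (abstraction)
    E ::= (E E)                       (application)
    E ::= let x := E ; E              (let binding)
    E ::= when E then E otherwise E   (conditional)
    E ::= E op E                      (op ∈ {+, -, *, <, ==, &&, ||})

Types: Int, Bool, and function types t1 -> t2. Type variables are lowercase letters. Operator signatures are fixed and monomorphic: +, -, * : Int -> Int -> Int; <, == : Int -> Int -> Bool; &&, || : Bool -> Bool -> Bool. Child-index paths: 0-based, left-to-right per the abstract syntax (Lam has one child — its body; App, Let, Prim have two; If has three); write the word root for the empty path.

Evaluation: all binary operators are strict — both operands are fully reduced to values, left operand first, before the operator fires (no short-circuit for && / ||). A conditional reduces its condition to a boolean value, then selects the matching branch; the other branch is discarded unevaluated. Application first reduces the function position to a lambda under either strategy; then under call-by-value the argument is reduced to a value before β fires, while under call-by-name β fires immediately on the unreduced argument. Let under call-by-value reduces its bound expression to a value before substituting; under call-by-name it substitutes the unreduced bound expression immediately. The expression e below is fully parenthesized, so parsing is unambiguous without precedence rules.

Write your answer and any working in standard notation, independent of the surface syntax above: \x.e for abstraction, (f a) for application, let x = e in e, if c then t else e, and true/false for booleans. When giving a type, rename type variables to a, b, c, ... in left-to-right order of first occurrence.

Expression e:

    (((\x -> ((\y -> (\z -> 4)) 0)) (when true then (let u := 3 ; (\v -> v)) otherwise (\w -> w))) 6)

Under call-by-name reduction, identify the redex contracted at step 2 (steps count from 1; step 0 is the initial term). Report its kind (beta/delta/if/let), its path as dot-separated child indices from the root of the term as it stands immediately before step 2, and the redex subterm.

Trace:
step 0: (((\x.((\y.(\z.4)) 0)) (if true then (let u = 3 in (\v.v)) else (\w.w))) 6)
step 1: [beta@0] (((\y.(\z.4)) 0) 6)
step 2: [beta@0] ((\z.4) 6)

Answer: beta at 0 : ((\y.(\z.4)) 0)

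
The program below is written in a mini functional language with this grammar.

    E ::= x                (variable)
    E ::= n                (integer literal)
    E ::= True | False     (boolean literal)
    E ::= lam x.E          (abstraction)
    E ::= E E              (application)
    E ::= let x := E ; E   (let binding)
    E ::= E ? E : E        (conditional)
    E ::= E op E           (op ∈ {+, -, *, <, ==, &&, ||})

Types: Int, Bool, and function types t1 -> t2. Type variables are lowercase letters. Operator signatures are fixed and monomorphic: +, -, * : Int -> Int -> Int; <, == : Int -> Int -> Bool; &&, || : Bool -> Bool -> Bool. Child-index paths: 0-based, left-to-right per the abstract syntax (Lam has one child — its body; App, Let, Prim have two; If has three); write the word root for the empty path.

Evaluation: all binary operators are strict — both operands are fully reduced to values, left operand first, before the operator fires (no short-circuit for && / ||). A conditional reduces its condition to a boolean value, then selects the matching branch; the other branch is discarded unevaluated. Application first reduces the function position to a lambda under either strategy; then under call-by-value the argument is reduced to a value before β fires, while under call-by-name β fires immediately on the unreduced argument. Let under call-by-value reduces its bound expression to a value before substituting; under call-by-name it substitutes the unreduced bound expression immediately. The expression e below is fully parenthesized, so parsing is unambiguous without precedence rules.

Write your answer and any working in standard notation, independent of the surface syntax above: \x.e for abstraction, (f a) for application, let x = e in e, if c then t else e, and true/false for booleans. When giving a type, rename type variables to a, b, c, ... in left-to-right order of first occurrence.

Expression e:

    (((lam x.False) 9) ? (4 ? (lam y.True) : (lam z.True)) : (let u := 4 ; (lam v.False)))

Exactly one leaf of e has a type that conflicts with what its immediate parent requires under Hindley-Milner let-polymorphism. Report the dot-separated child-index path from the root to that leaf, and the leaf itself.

Answer: 1.0 : 4

Trace:
\x._ : a -> Bool
  unify a -> Bool ~ Int -> b
  unify a ~ Int
  unify Bool ~ b
_ _ : Bool
  unify Bool ~ Bool
  unify Int ~ Bool
  FAIL: mismatch Int ~ Bool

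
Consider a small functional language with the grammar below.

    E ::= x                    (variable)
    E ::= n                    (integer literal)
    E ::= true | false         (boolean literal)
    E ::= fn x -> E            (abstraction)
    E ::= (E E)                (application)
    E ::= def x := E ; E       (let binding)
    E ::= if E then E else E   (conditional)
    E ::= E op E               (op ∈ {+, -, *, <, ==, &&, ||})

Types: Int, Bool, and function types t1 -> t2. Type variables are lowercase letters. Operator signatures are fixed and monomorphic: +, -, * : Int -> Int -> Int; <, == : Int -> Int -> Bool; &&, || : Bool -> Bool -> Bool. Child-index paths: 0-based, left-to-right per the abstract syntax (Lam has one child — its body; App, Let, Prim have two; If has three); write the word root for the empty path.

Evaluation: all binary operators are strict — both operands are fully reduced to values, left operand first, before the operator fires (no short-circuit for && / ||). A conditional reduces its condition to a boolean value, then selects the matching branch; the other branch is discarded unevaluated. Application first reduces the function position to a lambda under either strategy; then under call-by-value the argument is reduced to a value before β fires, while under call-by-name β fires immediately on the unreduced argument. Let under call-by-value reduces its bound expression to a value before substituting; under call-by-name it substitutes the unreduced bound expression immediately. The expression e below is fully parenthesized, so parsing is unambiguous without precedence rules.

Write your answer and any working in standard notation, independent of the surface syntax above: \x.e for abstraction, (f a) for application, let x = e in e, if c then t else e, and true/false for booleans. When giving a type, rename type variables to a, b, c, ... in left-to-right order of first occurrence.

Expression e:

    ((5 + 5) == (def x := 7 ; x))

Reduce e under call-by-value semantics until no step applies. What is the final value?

Answer: false

Derivation:
step 0: ((5 + 5) == (let x = 7 in x))
step 1: [delta@0] (10 == (let x = 7 in x))
step 2: [let@1] (10 == 7)
step 3: [delta@root] false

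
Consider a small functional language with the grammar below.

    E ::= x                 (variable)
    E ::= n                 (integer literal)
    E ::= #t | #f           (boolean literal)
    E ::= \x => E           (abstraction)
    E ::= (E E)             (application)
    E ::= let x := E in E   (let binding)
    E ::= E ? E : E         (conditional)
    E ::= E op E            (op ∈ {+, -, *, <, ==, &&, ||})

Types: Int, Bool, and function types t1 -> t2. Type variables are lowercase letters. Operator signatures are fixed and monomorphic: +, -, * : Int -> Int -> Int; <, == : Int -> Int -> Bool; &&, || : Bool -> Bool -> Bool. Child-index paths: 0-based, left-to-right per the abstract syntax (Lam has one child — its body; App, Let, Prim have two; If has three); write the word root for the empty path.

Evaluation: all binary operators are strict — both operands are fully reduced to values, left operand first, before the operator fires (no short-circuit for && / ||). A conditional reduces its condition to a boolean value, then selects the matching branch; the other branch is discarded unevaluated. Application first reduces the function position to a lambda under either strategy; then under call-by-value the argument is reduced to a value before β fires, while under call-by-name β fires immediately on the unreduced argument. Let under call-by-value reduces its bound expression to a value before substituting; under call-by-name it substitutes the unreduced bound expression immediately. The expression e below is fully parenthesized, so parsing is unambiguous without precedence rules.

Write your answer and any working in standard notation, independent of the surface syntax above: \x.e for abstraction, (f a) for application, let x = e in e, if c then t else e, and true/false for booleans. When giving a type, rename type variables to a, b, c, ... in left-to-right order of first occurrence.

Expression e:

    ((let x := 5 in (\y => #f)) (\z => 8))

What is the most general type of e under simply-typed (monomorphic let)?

Answer: Bool

Working:
let x : Int
\y._ : a -> Bool
\z._ : b -> Int
  unify a -> Bool ~ (b -> Int) -> c
  unify a ~ b -> Int
  unify Bool ~ c
_ _ : Bool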